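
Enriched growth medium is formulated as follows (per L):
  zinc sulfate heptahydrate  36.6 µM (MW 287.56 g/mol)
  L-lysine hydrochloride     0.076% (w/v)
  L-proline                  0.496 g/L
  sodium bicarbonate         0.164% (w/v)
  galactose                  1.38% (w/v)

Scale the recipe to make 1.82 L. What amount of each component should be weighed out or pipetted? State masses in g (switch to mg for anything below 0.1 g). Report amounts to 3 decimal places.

zinc sulfate heptahydrate 19.155 mg; L-lysine hydrochloride 1.383 g; L-proline 0.903 g; sodium bicarbonate 2.985 g; galactose 25.116 g

Working volume: 1.82 L.
zinc sulfate heptahydrate: 36.6 µmol/L × 287.56 g/mol × 1.82 L ÷ 1000 = 19.155 mg
L-lysine hydrochloride: 0.076% w/v = 0.76 g/L → 0.76 × 1.82 L = 1.383 g
L-proline: 0.496 g/L × 1.82 L = 0.903 g
sodium bicarbonate: 0.164 g per 100 mL × 1820 mL ÷ 100 = 2.985 g
galactose: 1.38 g per 100 mL × 1820 mL ÷ 100 = 25.116 g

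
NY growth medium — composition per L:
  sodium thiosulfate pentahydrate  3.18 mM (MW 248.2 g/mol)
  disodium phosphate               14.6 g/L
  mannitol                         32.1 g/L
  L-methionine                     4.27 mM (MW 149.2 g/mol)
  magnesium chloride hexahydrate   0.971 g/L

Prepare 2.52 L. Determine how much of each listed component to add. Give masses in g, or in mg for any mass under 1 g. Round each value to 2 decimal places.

Scale factor relative to 1 L: 2.52.
sodium thiosulfate pentahydrate: 3.18 mmol/L × 248.2 g/mol × 2.52 L ÷ 1000 = 1.99 g
disodium phosphate: 14.6 g/L × 2.52 L = 36.79 g
mannitol: 32.1 g/L × 2.52 L = 80.89 g
L-methionine: 4.27 mmol/L × 149.2 g/mol × 2.52 L ÷ 1000 = 1.61 g
magnesium chloride hexahydrate: 0.971 g/L × 2.52 L = 2.45 g

sodium thiosulfate pentahydrate 1.99 g; disodium phosphate 36.79 g; mannitol 80.89 g; L-methionine 1.61 g; magnesium chloride hexahydrate 2.45 g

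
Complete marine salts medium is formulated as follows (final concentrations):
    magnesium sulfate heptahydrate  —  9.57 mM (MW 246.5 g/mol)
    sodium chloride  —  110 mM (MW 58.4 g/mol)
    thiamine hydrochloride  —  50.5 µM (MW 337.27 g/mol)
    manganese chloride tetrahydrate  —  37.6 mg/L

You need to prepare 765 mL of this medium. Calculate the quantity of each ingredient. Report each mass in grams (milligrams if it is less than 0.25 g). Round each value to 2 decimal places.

Target volume = 765 mL = 0.765 L.
magnesium sulfate heptahydrate: 9.57 mmol/L × 246.5 g/mol × 0.765 L ÷ 1000 = 1.80 g
sodium chloride: 110 mmol/L × 58.4 g/mol × 0.765 L ÷ 1000 = 4.91 g
thiamine hydrochloride: 50.5 µmol/L × 337.27 g/mol × 0.765 L ÷ 1000 = 13.03 mg
manganese chloride tetrahydrate: 37.6 mg/L × 0.765 L = 28.76 mg

magnesium sulfate heptahydrate 1.80 g; sodium chloride 4.91 g; thiamine hydrochloride 13.03 mg; manganese chloride tetrahydrate 28.76 mg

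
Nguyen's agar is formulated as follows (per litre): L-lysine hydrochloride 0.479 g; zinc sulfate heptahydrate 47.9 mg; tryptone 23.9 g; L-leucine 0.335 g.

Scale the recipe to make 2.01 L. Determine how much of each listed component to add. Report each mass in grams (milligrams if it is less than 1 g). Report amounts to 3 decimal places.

L-lysine hydrochloride 962.790 mg; zinc sulfate heptahydrate 96.279 mg; tryptone 48.039 g; L-leucine 673.350 mg

Ratio of target to recipe volume: 2010 / 1000 = 2.01.
L-lysine hydrochloride: 0.479 g × (2010 mL / 1000 mL) = 0.96279 g = 962.790 mg
zinc sulfate heptahydrate: 47.9 mg × (2010 mL / 1000 mL) = 96.279 mg
tryptone: 23.9 g × (2010 mL / 1000 mL) = 48.039 g
L-leucine: 0.335 g × (2010 mL / 1000 mL) = 0.67335 g = 673.350 mg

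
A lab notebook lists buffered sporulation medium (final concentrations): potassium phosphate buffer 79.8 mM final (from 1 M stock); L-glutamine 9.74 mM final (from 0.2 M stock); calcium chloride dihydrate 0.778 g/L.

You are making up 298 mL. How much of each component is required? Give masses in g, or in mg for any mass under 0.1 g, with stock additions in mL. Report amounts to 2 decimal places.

potassium phosphate buffer 23.78 mL; L-glutamine 14.51 mL; calcium chloride dihydrate 0.23 g

Working volume: 298 mL = 0.298 L.
potassium phosphate buffer: C1V1 = C2V2 → 79.8 mM × 298 mL ÷ 1000 mM = 23.78 mL
L-glutamine: V = C2·V2/C1 = 9.74 mM × 298 mL ÷ 200 mM = 14.51 mL
calcium chloride dihydrate: 0.778 g/L × 0.298 L = 0.23 g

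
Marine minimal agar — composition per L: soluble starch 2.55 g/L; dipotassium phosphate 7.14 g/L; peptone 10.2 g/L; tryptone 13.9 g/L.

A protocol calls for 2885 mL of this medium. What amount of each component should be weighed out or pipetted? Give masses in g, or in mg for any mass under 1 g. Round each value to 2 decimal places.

soluble starch 7.36 g; dipotassium phosphate 20.60 g; peptone 29.43 g; tryptone 40.10 g

Working volume: 2885 mL = 2.885 L.
soluble starch: 2.55 g/L × 2.885 L = 7.36 g
dipotassium phosphate: 7.14 g/L × 2.885 L = 20.60 g
peptone: 10.2 g/L × 2.885 L = 29.43 g
tryptone: 13.9 g/L × 2.885 L = 40.10 g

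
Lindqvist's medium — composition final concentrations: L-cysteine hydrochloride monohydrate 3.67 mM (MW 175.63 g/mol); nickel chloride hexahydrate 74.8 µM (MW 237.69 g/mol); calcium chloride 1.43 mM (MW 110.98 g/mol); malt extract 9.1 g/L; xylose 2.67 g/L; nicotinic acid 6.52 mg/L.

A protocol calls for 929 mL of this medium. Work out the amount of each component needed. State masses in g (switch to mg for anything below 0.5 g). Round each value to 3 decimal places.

Target volume = 929 mL = 0.929 L.
L-cysteine hydrochloride monohydrate: 3.67 mmol/L × 175.63 g/mol × 0.929 L ÷ 1000 = 0.599 g
nickel chloride hexahydrate: 74.8 µmol/L × 237.69 g/mol × 0.929 L ÷ 1000 = 16.517 mg
calcium chloride: 1.43 mmol/L × 110.98 mg/mmol × 0.929 L = 147.434 mg
malt extract: 9.1 g/L × 0.929 L = 8.454 g
xylose: 2.67 g/L × 0.929 L = 2.480 g
nicotinic acid: 6.52 mg/L × 0.929 L = 6.057 mg

L-cysteine hydrochloride monohydrate 0.599 g; nickel chloride hexahydrate 16.517 mg; calcium chloride 147.434 mg; malt extract 8.454 g; xylose 2.480 g; nicotinic acid 6.057 mg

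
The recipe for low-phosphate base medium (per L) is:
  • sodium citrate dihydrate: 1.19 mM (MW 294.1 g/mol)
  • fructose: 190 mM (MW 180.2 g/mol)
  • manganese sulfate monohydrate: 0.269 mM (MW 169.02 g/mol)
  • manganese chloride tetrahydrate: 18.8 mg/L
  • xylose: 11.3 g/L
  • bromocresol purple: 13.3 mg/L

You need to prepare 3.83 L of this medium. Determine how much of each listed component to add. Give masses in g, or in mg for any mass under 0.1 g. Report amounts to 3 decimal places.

sodium citrate dihydrate 1.340 g; fructose 131.132 g; manganese sulfate monohydrate 0.174 g; manganese chloride tetrahydrate 72.004 mg; xylose 43.279 g; bromocresol purple 50.939 mg

Working volume: 3.83 L.
sodium citrate dihydrate: 1.19 mmol/L × 294.1 g/mol × 3.83 L ÷ 1000 = 1.340 g
fructose: 190 mmol/L × 180.2 g/mol × 3.83 L ÷ 1000 = 131.132 g
manganese sulfate monohydrate: 0.269 mmol/L × 169.02 g/mol × 3.83 L ÷ 1000 = 0.174 g
manganese chloride tetrahydrate: 18.8 mg/L × 3.83 L = 72.004 mg
xylose: 11.3 g/L × 3.83 L = 43.279 g
bromocresol purple: 13.3 mg/L × 3.83 L = 50.939 mg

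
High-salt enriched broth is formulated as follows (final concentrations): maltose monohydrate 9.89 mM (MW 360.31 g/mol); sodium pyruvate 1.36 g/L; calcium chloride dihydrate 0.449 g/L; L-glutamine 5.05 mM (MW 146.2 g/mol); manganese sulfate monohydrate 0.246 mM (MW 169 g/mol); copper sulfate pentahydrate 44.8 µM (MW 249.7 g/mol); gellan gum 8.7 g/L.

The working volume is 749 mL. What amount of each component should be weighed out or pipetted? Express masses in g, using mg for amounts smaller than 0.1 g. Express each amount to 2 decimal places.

maltose monohydrate 2.67 g; sodium pyruvate 1.02 g; calcium chloride dihydrate 0.34 g; L-glutamine 0.55 g; manganese sulfate monohydrate 31.14 mg; copper sulfate pentahydrate 8.38 mg; gellan gum 6.52 g

Target volume = 749 mL = 0.749 L.
maltose monohydrate: 9.89 mmol/L × 360.31 g/mol × 0.749 L ÷ 1000 = 2.67 g
sodium pyruvate: 1.36 g/L × 0.749 L = 1.02 g
calcium chloride dihydrate: 0.449 g/L × 0.749 L = 0.34 g
L-glutamine: 5.05 mmol/L × 146.2 g/mol × 0.749 L ÷ 1000 = 0.55 g
manganese sulfate monohydrate: 0.246 mmol/L × 169 mg/mmol × 0.749 L = 31.14 mg
copper sulfate pentahydrate: 44.8 µmol/L × 249.7 g/mol × 0.749 L ÷ 1000 = 8.38 mg
gellan gum: 8.7 g/L × 0.749 L = 6.52 g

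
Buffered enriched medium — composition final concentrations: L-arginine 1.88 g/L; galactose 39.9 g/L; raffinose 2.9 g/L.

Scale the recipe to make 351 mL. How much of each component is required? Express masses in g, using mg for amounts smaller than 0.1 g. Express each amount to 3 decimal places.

Target volume = 351 mL = 0.351 L.
L-arginine: 1.88 g/L × 0.351 L = 0.660 g
galactose: 39.9 g/L × 0.351 L = 14.005 g
raffinose: 2.9 g/L × 0.351 L = 1.018 g

L-arginine 0.660 g; galactose 14.005 g; raffinose 1.018 g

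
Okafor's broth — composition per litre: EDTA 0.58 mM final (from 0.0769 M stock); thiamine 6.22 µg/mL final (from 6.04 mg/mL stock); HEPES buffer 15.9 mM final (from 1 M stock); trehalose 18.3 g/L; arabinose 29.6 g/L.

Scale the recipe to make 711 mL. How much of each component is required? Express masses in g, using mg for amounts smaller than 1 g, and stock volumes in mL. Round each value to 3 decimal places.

Scale factor relative to 1 L: 0.711.
EDTA: V = C2·V2/C1 = 0.58 mM × 711 mL ÷ 76.9 mM = 5.363 mL
thiamine: V = C2·V2/C1 = 6.22 µg/mL × 711 mL ÷ 6040 µg/mL = 0.732 mL
HEPES buffer: C1V1 = C2V2 → 15.9 mM × 711 mL ÷ 1000 mM = 11.305 mL
trehalose: 18.3 g/L × 0.711 L = 13.011 g
arabinose: 29.6 g/L × 0.711 L = 21.046 g

EDTA 5.363 mL; thiamine 0.732 mL; HEPES buffer 11.305 mL; trehalose 13.011 g; arabinose 21.046 g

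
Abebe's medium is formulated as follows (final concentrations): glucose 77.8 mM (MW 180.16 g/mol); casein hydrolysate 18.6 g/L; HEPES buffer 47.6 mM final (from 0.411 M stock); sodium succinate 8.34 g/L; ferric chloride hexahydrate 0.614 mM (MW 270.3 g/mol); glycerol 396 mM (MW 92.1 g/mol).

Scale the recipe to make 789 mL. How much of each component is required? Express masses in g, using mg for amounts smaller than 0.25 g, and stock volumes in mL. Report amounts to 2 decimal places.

glucose 11.06 g; casein hydrolysate 14.68 g; HEPES buffer 91.38 mL; sodium succinate 6.58 g; ferric chloride hexahydrate 130.95 mg; glycerol 28.78 g

Scale factor relative to 1 L: 0.789.
glucose: 77.8 mmol/L × 180.16 g/mol × 0.789 L ÷ 1000 = 11.06 g
casein hydrolysate: 18.6 g/L × 0.789 L = 14.68 g
HEPES buffer: dilute stock: 47.6 mM × 789 mL ÷ 411 mM = 91.38 mL
sodium succinate: 8.34 g/L × 0.789 L = 6.58 g
ferric chloride hexahydrate: 0.614 mmol/L × 270.3 mg/mmol × 0.789 L = 130.95 mg
glycerol: 396 mmol/L × 92.1 g/mol × 0.789 L ÷ 1000 = 28.78 g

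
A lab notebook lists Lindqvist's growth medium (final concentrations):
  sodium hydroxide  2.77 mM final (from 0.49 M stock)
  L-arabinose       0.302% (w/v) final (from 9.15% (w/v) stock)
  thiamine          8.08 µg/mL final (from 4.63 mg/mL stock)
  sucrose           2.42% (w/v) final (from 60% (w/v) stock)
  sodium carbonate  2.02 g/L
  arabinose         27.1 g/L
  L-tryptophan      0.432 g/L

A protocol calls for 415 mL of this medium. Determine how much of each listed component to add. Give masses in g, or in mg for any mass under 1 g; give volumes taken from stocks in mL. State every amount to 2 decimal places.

sodium hydroxide 2.35 mL; L-arabinose 13.70 mL; thiamine 0.72 mL; sucrose 16.74 mL; sodium carbonate 838.30 mg; arabinose 11.25 g; L-tryptophan 179.28 mg

Scale factor relative to 1 L: 0.415.
sodium hydroxide: C1V1 = C2V2 → 2.77 mM × 415 mL ÷ 490 mM = 2.35 mL
L-arabinose: dilute stock: 0.302% ÷ 9.15% × 415 mL = 13.70 mL
thiamine: V = C2·V2/C1 = 8.08 µg/mL × 415 mL ÷ 4630 µg/mL = 0.72 mL
sucrose: C1V1 = C2V2 → 2.42% ÷ 60% × 415 mL = 16.74 mL
sodium carbonate: 2.02 g/L × 0.415 L = 0.8383 g = 838.30 mg
arabinose: 27.1 g/L × 0.415 L = 11.25 g
L-tryptophan: 0.432 g/L × 0.415 L = 0.17928 g = 179.28 mg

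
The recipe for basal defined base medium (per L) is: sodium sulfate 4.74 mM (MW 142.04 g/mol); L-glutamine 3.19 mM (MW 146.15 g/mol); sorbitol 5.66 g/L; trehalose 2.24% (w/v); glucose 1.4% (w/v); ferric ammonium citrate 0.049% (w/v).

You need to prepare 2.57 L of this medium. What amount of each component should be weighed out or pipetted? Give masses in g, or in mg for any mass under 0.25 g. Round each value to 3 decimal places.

sodium sulfate 1.730 g; L-glutamine 1.198 g; sorbitol 14.546 g; trehalose 57.568 g; glucose 35.980 g; ferric ammonium citrate 1.259 g

Working volume: 2.57 L.
sodium sulfate: 4.74 mmol/L × 142.04 g/mol × 2.57 L ÷ 1000 = 1.730 g
L-glutamine: 3.19 mmol/L × 146.15 g/mol × 2.57 L ÷ 1000 = 1.198 g
sorbitol: 5.66 g/L × 2.57 L = 14.546 g
trehalose: 2.24 g per 100 mL × 2570 mL ÷ 100 = 57.568 g
glucose: 1.4% w/v = 14 g/L → 14 × 2.57 L = 35.980 g
ferric ammonium citrate: 0.049 g per 100 mL × 2570 mL ÷ 100 = 1.259 g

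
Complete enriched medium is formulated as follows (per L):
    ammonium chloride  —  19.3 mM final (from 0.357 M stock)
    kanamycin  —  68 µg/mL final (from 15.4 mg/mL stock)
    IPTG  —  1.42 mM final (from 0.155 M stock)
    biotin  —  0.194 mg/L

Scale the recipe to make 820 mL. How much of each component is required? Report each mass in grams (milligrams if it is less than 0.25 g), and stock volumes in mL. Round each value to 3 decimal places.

ammonium chloride 44.331 mL; kanamycin 3.621 mL; IPTG 7.512 mL; biotin 0.159 mg

Target volume = 820 mL = 0.82 L.
ammonium chloride: V = C2·V2/C1 = 19.3 mM × 820 mL ÷ 357 mM = 44.331 mL
kanamycin: C1V1 = C2V2 → 68 µg/mL × 820 mL ÷ 15400 µg/mL = 3.621 mL
IPTG: V = C2·V2/C1 = 1.42 mM × 820 mL ÷ 155 mM = 7.512 mL
biotin: 0.194 mg/L × 0.82 L = 0.159 mg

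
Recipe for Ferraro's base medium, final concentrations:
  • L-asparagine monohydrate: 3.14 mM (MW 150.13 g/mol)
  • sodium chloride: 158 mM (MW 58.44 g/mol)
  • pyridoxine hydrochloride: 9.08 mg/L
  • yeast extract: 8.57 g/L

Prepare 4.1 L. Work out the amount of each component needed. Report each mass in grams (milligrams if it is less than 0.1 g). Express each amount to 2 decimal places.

L-asparagine monohydrate 1.93 g; sodium chloride 37.86 g; pyridoxine hydrochloride 37.23 mg; yeast extract 35.14 g

Scale factor relative to 1 L: 4.1.
L-asparagine monohydrate: 3.14 mmol/L × 150.13 g/mol × 4.1 L ÷ 1000 = 1.93 g
sodium chloride: 158 mmol/L × 58.44 g/mol × 4.1 L ÷ 1000 = 37.86 g
pyridoxine hydrochloride: 9.08 mg/L × 4.1 L = 37.23 mg
yeast extract: 8.57 g/L × 4.1 L = 35.14 g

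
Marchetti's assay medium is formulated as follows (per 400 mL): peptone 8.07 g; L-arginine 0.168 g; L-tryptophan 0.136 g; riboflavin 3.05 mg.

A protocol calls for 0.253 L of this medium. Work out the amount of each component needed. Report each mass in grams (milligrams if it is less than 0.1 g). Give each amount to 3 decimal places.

peptone 5.104 g; L-arginine 0.106 g; L-tryptophan 86.020 mg; riboflavin 1.929 mg

Scale factor = 253 mL / 400 mL = 0.6325.
peptone: 8.07 g × (253 mL / 400 mL) = 5.104 g
L-arginine: 0.168 g × (253 mL / 400 mL) = 0.106 g
L-tryptophan: 0.136 g × (253 mL / 400 mL) = 0.08602 g = 86.020 mg
riboflavin: 3.05 mg × (253 mL / 400 mL) = 1.929 mg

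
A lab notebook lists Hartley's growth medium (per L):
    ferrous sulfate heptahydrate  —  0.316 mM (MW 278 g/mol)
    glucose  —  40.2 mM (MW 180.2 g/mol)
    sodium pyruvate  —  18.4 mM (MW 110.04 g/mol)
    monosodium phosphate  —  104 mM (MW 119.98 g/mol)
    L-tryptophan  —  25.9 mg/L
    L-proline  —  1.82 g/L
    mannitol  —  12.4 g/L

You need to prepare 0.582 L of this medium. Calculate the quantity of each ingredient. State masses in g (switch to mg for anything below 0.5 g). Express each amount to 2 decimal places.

ferrous sulfate heptahydrate 51.13 mg; glucose 4.22 g; sodium pyruvate 1.18 g; monosodium phosphate 7.26 g; L-tryptophan 15.07 mg; L-proline 1.06 g; mannitol 7.22 g

Scale factor relative to 1 L: 0.582.
ferrous sulfate heptahydrate: 0.316 mmol/L × 278 mg/mmol × 0.582 L = 51.13 mg
glucose: 40.2 mmol/L × 180.2 g/mol × 0.582 L ÷ 1000 = 4.22 g
sodium pyruvate: 18.4 mmol/L × 110.04 g/mol × 0.582 L ÷ 1000 = 1.18 g
monosodium phosphate: 104 mmol/L × 119.98 g/mol × 0.582 L ÷ 1000 = 7.26 g
L-tryptophan: 25.9 mg/L × 0.582 L = 15.07 mg
L-proline: 1.82 g/L × 0.582 L = 1.06 g
mannitol: 12.4 g/L × 0.582 L = 7.22 g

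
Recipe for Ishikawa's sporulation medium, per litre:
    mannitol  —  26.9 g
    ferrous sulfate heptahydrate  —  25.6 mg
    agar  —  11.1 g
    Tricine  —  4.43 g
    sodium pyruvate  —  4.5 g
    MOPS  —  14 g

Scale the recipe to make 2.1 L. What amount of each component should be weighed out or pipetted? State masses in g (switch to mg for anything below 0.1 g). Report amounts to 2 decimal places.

Ratio of target to recipe volume: 2100 / 1000 = 2.1.
mannitol: 26.9 g × (2100 mL / 1000 mL) = 56.49 g
ferrous sulfate heptahydrate: 25.6 mg × (2100 mL / 1000 mL) = 53.76 mg
agar: 11.1 g × (2100 mL / 1000 mL) = 23.31 g
Tricine: 4.43 g × (2100 mL / 1000 mL) = 9.30 g
sodium pyruvate: 4.5 g × (2100 mL / 1000 mL) = 9.45 g
MOPS: 14 g × (2100 mL / 1000 mL) = 29.40 g

mannitol 56.49 g; ferrous sulfate heptahydrate 53.76 mg; agar 23.31 g; Tricine 9.30 g; sodium pyruvate 9.45 g; MOPS 29.40 g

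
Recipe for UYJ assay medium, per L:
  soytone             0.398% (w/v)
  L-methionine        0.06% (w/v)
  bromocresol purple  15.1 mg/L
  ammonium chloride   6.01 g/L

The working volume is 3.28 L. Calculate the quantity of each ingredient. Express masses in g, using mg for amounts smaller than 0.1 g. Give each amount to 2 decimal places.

Working volume: 3.28 L.
soytone: 0.398% w/v = 3.98 g/L → 3.98 × 3.28 L = 13.05 g
L-methionine: 0.06 g per 100 mL × 3280 mL ÷ 100 = 1.97 g
bromocresol purple: 15.1 mg/L × 3.28 L = 49.53 mg
ammonium chloride: 6.01 g/L × 3.28 L = 19.71 g

soytone 13.05 g; L-methionine 1.97 g; bromocresol purple 49.53 mg; ammonium chloride 19.71 g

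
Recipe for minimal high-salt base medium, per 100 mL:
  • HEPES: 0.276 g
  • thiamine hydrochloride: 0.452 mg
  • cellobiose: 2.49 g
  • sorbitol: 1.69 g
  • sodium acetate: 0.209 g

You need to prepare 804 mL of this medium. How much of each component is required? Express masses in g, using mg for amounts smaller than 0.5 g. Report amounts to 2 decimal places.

Scale factor = 804 mL / 100 mL = 8.04.
HEPES: 0.276 g × (804 mL / 100 mL) = 2.22 g
thiamine hydrochloride: 0.452 mg × (804 mL / 100 mL) = 3.63 mg
cellobiose: 2.49 g × (804 mL / 100 mL) = 20.02 g
sorbitol: 1.69 g × (804 mL / 100 mL) = 13.59 g
sodium acetate: 0.209 g × (804 mL / 100 mL) = 1.68 g

HEPES 2.22 g; thiamine hydrochloride 3.63 mg; cellobiose 20.02 g; sorbitol 13.59 g; sodium acetate 1.68 g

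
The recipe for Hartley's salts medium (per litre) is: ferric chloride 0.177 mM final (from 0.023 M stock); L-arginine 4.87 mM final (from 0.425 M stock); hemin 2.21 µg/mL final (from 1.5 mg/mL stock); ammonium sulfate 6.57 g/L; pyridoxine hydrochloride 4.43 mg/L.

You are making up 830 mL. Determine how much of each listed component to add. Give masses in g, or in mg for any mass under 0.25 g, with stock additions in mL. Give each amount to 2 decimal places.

Target volume = 830 mL = 0.83 L.
ferric chloride: dilute stock: 0.177 mM × 830 mL ÷ 23 mM = 6.39 mL
L-arginine: dilute stock: 4.87 mM × 830 mL ÷ 425 mM = 9.51 mL
hemin: C1V1 = C2V2 → 2.21 µg/mL × 830 mL ÷ 1500 µg/mL = 1.22 mL
ammonium sulfate: 6.57 g/L × 0.83 L = 5.45 g
pyridoxine hydrochloride: 4.43 mg/L × 0.83 L = 3.68 mg

ferric chloride 6.39 mL; L-arginine 9.51 mL; hemin 1.22 mL; ammonium sulfate 5.45 g; pyridoxine hydrochloride 3.68 mg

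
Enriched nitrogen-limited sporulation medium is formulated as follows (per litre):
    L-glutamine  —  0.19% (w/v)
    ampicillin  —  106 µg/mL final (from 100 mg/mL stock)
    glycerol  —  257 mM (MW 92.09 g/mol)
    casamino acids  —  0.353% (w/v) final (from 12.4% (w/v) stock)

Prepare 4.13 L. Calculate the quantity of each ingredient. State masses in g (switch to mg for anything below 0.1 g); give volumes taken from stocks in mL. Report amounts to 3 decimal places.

Working volume: 4.13 L.
L-glutamine: 0.19 g per 100 mL × 4130 mL ÷ 100 = 7.847 g
ampicillin: C1V1 = C2V2 → 106 µg/mL × 4130 mL ÷ 100000 µg/mL = 4.378 mL
glycerol: 257 mmol/L × 92.09 g/mol × 4.13 L ÷ 1000 = 97.745 g
casamino acids: dilute stock: 0.353% ÷ 12.4% × 4130 mL = 117.572 mL

L-glutamine 7.847 g; ampicillin 4.378 mL; glycerol 97.745 g; casamino acids 117.572 mL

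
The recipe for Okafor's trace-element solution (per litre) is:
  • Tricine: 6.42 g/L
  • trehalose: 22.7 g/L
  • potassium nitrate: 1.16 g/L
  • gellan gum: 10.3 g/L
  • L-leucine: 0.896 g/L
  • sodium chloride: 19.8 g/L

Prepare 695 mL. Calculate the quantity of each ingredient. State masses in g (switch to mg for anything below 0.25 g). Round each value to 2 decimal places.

Target volume = 695 mL = 0.695 L.
Tricine: 6.42 g/L × 0.695 L = 4.46 g
trehalose: 22.7 g/L × 0.695 L = 15.78 g
potassium nitrate: 1.16 g/L × 0.695 L = 0.81 g
gellan gum: 10.3 g/L × 0.695 L = 7.16 g
L-leucine: 0.896 g/L × 0.695 L = 0.62 g
sodium chloride: 19.8 g/L × 0.695 L = 13.76 g

Tricine 4.46 g; trehalose 15.78 g; potassium nitrate 0.81 g; gellan gum 7.16 g; L-leucine 0.62 g; sodium chloride 13.76 g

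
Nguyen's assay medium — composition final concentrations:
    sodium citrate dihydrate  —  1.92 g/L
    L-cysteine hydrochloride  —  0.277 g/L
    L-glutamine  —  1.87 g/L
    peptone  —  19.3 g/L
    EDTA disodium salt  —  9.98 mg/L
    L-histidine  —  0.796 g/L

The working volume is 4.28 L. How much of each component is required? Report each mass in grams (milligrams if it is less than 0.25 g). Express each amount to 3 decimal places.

Scale factor relative to 1 L: 4.28.
sodium citrate dihydrate: 1.92 g/L × 4.28 L = 8.218 g
L-cysteine hydrochloride: 0.277 g/L × 4.28 L = 1.186 g
L-glutamine: 1.87 g/L × 4.28 L = 8.004 g
peptone: 19.3 g/L × 4.28 L = 82.604 g
EDTA disodium salt: 9.98 mg/L × 4.28 L = 42.714 mg
L-histidine: 0.796 g/L × 4.28 L = 3.407 g

sodium citrate dihydrate 8.218 g; L-cysteine hydrochloride 1.186 g; L-glutamine 8.004 g; peptone 82.604 g; EDTA disodium salt 42.714 mg; L-histidine 3.407 g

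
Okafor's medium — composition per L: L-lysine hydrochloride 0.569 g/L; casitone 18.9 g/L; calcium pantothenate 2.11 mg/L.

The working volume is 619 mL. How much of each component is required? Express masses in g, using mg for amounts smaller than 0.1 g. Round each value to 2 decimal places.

L-lysine hydrochloride 0.35 g; casitone 11.70 g; calcium pantothenate 1.31 mg

Working volume: 619 mL = 0.619 L.
L-lysine hydrochloride: 0.569 g/L × 0.619 L = 0.35 g
casitone: 18.9 g/L × 0.619 L = 11.70 g
calcium pantothenate: 2.11 mg/L × 0.619 L = 1.31 mg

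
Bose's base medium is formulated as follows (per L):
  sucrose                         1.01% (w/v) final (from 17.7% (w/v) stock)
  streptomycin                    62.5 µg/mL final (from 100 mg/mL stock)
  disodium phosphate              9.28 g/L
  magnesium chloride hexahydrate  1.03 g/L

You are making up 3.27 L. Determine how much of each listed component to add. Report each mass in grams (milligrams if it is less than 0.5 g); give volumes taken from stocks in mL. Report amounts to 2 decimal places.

sucrose 186.59 mL; streptomycin 2.04 mL; disodium phosphate 30.35 g; magnesium chloride hexahydrate 3.37 g

Scale factor relative to 1 L: 3.27.
sucrose: C1V1 = C2V2 → 1.01% ÷ 17.7% × 3270 mL = 186.59 mL
streptomycin: V = C2·V2/C1 = 62.5 µg/mL × 3270 mL ÷ 100000 µg/mL = 2.04 mL
disodium phosphate: 9.28 g/L × 3.27 L = 30.35 g
magnesium chloride hexahydrate: 1.03 g/L × 3.27 L = 3.37 g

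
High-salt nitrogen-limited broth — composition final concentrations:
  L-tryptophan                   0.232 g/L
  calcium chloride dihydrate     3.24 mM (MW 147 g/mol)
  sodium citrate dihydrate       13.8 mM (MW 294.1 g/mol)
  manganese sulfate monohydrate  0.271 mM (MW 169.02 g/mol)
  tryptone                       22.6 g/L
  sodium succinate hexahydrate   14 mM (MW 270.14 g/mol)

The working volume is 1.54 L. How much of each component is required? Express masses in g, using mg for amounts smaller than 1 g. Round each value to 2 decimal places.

L-tryptophan 357.28 mg; calcium chloride dihydrate 733.47 mg; sodium citrate dihydrate 6.25 g; manganese sulfate monohydrate 70.54 mg; tryptone 34.80 g; sodium succinate hexahydrate 5.82 g

Working volume: 1.54 L.
L-tryptophan: 0.232 g/L × 1.54 L = 0.35728 g = 357.28 mg
calcium chloride dihydrate: 3.24 mmol/L × 147 mg/mmol × 1.54 L = 733.47 mg
sodium citrate dihydrate: 13.8 mmol/L × 294.1 g/mol × 1.54 L ÷ 1000 = 6.25 g
manganese sulfate monohydrate: 0.271 mmol/L × 169.02 mg/mmol × 1.54 L = 70.54 mg
tryptone: 22.6 g/L × 1.54 L = 34.80 g
sodium succinate hexahydrate: 14 mmol/L × 270.14 g/mol × 1.54 L ÷ 1000 = 5.82 g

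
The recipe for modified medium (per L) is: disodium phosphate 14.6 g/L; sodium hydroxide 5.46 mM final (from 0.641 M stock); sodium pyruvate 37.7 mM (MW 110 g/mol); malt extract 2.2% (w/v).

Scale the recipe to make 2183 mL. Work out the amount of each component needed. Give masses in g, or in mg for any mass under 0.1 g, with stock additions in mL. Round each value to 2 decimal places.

disodium phosphate 31.87 g; sodium hydroxide 18.59 mL; sodium pyruvate 9.05 g; malt extract 48.03 g

Scale factor relative to 1 L: 2.183.
disodium phosphate: 14.6 g/L × 2.183 L = 31.87 g
sodium hydroxide: dilute stock: 5.46 mM × 2183 mL ÷ 641 mM = 18.59 mL
sodium pyruvate: 37.7 mmol/L × 110 g/mol × 2.183 L ÷ 1000 = 9.05 g
malt extract: 2.2% w/v = 22 g/L → 22 × 2.183 L = 48.03 g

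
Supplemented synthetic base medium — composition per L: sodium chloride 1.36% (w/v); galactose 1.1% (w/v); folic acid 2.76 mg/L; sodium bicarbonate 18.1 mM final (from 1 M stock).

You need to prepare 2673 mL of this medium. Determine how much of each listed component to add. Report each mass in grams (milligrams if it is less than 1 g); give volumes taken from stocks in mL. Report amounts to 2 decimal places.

Target volume = 2673 mL = 2.673 L.
sodium chloride: 1.36% w/v = 13.6 g/L → 13.6 × 2.673 L = 36.35 g
galactose: 1.1 g per 100 mL × 2673 mL ÷ 100 = 29.40 g
folic acid: 2.76 mg/L × 2.673 L = 7.38 mg
sodium bicarbonate: V = C2·V2/C1 = 18.1 mM × 2673 mL ÷ 1000 mM = 48.38 mL

sodium chloride 36.35 g; galactose 29.40 g; folic acid 7.38 mg; sodium bicarbonate 48.38 mL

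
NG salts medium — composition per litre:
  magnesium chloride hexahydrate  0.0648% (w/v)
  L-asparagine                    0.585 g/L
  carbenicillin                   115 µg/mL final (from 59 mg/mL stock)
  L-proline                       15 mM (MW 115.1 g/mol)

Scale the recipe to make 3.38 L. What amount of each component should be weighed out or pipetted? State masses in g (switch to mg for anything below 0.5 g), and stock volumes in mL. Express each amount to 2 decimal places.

Scale factor relative to 1 L: 3.38.
magnesium chloride hexahydrate: 0.0648 g per 100 mL × 3380 mL ÷ 100 = 2.19 g
L-asparagine: 0.585 g/L × 3.38 L = 1.98 g
carbenicillin: C1V1 = C2V2 → 115 µg/mL × 3380 mL ÷ 59000 µg/mL = 6.59 mL
L-proline: 15 mmol/L × 115.1 g/mol × 3.38 L ÷ 1000 = 5.84 g

magnesium chloride hexahydrate 2.19 g; L-asparagine 1.98 g; carbenicillin 6.59 mL; L-proline 5.84 g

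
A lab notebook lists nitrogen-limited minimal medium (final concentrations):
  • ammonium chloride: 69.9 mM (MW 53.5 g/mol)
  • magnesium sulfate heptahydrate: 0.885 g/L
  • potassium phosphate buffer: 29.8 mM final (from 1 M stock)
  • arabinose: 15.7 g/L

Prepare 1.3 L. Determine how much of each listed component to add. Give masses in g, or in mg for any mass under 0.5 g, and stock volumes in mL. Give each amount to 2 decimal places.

ammonium chloride 4.86 g; magnesium sulfate heptahydrate 1.15 g; potassium phosphate buffer 38.74 mL; arabinose 20.41 g

Scale factor relative to 1 L: 1.3.
ammonium chloride: 69.9 mmol/L × 53.5 g/mol × 1.3 L ÷ 1000 = 4.86 g
magnesium sulfate heptahydrate: 0.885 g/L × 1.3 L = 1.15 g
potassium phosphate buffer: V = C2·V2/C1 = 29.8 mM × 1300 mL ÷ 1000 mM = 38.74 mL
arabinose: 15.7 g/L × 1.3 L = 20.41 g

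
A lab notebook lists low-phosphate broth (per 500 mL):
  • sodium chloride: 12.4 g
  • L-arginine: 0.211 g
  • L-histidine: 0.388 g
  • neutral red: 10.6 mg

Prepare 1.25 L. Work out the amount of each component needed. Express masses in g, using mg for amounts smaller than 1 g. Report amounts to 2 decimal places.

Scale factor = 1250 mL / 500 mL = 2.5.
sodium chloride: 12.4 g × (1250 mL / 500 mL) = 31.00 g
L-arginine: 0.211 g × (1250 mL / 500 mL) = 0.5275 g = 527.50 mg
L-histidine: 0.388 g × (1250 mL / 500 mL) = 0.97 g = 970.00 mg
neutral red: 10.6 mg × (1250 mL / 500 mL) = 26.50 mg

sodium chloride 31.00 g; L-arginine 527.50 mg; L-histidine 970.00 mg; neutral red 26.50 mg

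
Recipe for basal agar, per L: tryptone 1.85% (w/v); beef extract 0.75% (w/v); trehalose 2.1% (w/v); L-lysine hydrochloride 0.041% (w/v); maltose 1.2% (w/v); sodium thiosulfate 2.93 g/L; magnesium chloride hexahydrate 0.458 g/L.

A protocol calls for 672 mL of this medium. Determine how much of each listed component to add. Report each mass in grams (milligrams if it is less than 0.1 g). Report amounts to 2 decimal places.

tryptone 12.43 g; beef extract 5.04 g; trehalose 14.11 g; L-lysine hydrochloride 0.28 g; maltose 8.06 g; sodium thiosulfate 1.97 g; magnesium chloride hexahydrate 0.31 g

Scale factor relative to 1 L: 0.672.
tryptone: 1.85% w/v = 18.5 g/L → 18.5 × 0.672 L = 12.43 g
beef extract: 0.75 g per 100 mL × 672 mL ÷ 100 = 5.04 g
trehalose: 2.1 g per 100 mL × 672 mL ÷ 100 = 14.11 g
L-lysine hydrochloride: 0.041 g per 100 mL × 672 mL ÷ 100 = 0.28 g
maltose: 1.2% w/v = 12 g/L → 12 × 0.672 L = 8.06 g
sodium thiosulfate: 2.93 g/L × 0.672 L = 1.97 g
magnesium chloride hexahydrate: 0.458 g/L × 0.672 L = 0.31 g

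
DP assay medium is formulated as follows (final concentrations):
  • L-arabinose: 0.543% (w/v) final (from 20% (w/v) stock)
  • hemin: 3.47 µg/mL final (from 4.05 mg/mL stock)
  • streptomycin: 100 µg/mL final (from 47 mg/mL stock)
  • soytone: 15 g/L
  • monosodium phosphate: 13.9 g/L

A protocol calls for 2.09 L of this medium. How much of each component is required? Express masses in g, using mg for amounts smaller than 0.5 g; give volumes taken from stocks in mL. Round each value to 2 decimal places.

Working volume: 2.09 L.
L-arabinose: dilute stock: 0.543% ÷ 20% × 2090 mL = 56.74 mL
hemin: V = C2·V2/C1 = 3.47 µg/mL × 2090 mL ÷ 4050 µg/mL = 1.79 mL
streptomycin: C1V1 = C2V2 → 100 µg/mL × 2090 mL ÷ 47000 µg/mL = 4.45 mL
soytone: 15 g/L × 2.09 L = 31.35 g
monosodium phosphate: 13.9 g/L × 2.09 L = 29.05 g

L-arabinose 56.74 mL; hemin 1.79 mL; streptomycin 4.45 mL; soytone 31.35 g; monosodium phosphate 29.05 g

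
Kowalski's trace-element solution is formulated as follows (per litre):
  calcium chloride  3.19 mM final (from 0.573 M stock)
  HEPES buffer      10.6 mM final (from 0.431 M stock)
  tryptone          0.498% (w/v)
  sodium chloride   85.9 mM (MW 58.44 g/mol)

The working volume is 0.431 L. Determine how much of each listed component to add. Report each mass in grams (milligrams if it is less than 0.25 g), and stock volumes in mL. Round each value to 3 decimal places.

Working volume: 0.431 L.
calcium chloride: V = C2·V2/C1 = 3.19 mM × 431 mL ÷ 573 mM = 2.399 mL
HEPES buffer: V = C2·V2/C1 = 10.6 mM × 431 mL ÷ 431 mM = 10.600 mL
tryptone: 0.498 g per 100 mL × 431 mL ÷ 100 = 2.146 g
sodium chloride: 85.9 mmol/L × 58.44 g/mol × 0.431 L ÷ 1000 = 2.164 g

calcium chloride 2.399 mL; HEPES buffer 10.600 mL; tryptone 2.146 g; sodium chloride 2.164 g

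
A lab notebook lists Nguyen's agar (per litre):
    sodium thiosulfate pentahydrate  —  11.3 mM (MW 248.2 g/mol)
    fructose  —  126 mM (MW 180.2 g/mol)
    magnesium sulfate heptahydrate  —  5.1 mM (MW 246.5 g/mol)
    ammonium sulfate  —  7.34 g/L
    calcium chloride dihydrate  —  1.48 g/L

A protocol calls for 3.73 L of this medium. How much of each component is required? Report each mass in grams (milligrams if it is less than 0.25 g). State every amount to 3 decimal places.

sodium thiosulfate pentahydrate 10.461 g; fructose 84.690 g; magnesium sulfate heptahydrate 4.689 g; ammonium sulfate 27.378 g; calcium chloride dihydrate 5.520 g

Working volume: 3.73 L.
sodium thiosulfate pentahydrate: 11.3 mmol/L × 248.2 g/mol × 3.73 L ÷ 1000 = 10.461 g
fructose: 126 mmol/L × 180.2 g/mol × 3.73 L ÷ 1000 = 84.690 g
magnesium sulfate heptahydrate: 5.1 mmol/L × 246.5 g/mol × 3.73 L ÷ 1000 = 4.689 g
ammonium sulfate: 7.34 g/L × 3.73 L = 27.378 g
calcium chloride dihydrate: 1.48 g/L × 3.73 L = 5.520 g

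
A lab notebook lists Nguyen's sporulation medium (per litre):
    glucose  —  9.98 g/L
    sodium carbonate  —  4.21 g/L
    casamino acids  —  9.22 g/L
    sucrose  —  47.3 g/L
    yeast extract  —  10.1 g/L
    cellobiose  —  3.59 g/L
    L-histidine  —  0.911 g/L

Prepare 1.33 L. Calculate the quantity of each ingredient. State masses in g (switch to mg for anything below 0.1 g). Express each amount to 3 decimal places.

Scale factor relative to 1 L: 1.33.
glucose: 9.98 g/L × 1.33 L = 13.273 g
sodium carbonate: 4.21 g/L × 1.33 L = 5.599 g
casamino acids: 9.22 g/L × 1.33 L = 12.263 g
sucrose: 47.3 g/L × 1.33 L = 62.909 g
yeast extract: 10.1 g/L × 1.33 L = 13.433 g
cellobiose: 3.59 g/L × 1.33 L = 4.775 g
L-histidine: 0.911 g/L × 1.33 L = 1.212 g

glucose 13.273 g; sodium carbonate 5.599 g; casamino acids 12.263 g; sucrose 62.909 g; yeast extract 13.433 g; cellobiose 4.775 g; L-histidine 1.212 g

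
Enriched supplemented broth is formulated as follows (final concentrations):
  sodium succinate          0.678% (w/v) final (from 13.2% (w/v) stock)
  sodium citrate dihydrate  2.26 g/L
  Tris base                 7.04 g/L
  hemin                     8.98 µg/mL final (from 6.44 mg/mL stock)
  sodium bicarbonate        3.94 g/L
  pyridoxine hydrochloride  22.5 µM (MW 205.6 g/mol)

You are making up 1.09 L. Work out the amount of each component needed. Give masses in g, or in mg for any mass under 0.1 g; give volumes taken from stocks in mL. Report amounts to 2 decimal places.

Scale factor relative to 1 L: 1.09.
sodium succinate: dilute stock: 0.678% ÷ 13.2% × 1090 mL = 55.99 mL
sodium citrate dihydrate: 2.26 g/L × 1.09 L = 2.46 g
Tris base: 7.04 g/L × 1.09 L = 7.67 g
hemin: V = C2·V2/C1 = 8.98 µg/mL × 1090 mL ÷ 6440 µg/mL = 1.52 mL
sodium bicarbonate: 3.94 g/L × 1.09 L = 4.29 g
pyridoxine hydrochloride: 22.5 µmol/L × 205.6 g/mol × 1.09 L ÷ 1000 = 5.04 mg

sodium succinate 55.99 mL; sodium citrate dihydrate 2.46 g; Tris base 7.67 g; hemin 1.52 mL; sodium bicarbonate 4.29 g; pyridoxine hydrochloride 5.04 mg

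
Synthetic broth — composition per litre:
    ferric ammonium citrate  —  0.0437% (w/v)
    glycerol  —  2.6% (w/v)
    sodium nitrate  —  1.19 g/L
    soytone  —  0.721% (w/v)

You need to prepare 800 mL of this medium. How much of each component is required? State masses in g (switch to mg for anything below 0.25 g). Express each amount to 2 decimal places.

Target volume = 800 mL = 0.8 L.
ferric ammonium citrate: 0.0437% w/v = 0.437 g/L → 0.437 × 0.8 L = 0.35 g
glycerol: 2.6 g per 100 mL × 800 mL ÷ 100 = 20.80 g
sodium nitrate: 1.19 g/L × 0.8 L = 0.95 g
soytone: 0.721% w/v = 7.21 g/L → 7.21 × 0.8 L = 5.77 g

ferric ammonium citrate 0.35 g; glycerol 20.80 g; sodium nitrate 0.95 g; soytone 5.77 g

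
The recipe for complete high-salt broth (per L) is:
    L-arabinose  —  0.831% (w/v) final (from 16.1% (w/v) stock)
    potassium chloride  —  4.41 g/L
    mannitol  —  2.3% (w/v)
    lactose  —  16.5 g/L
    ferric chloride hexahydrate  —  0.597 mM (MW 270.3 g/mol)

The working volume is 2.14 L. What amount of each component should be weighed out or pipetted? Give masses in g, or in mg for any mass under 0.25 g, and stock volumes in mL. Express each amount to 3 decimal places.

L-arabinose 110.456 mL; potassium chloride 9.437 g; mannitol 49.220 g; lactose 35.310 g; ferric chloride hexahydrate 0.345 g

Scale factor relative to 1 L: 2.14.
L-arabinose: C1V1 = C2V2 → 0.831% ÷ 16.1% × 2140 mL = 110.456 mL
potassium chloride: 4.41 g/L × 2.14 L = 9.437 g
mannitol: 2.3% w/v = 23 g/L → 23 × 2.14 L = 49.220 g
lactose: 16.5 g/L × 2.14 L = 35.310 g
ferric chloride hexahydrate: 0.597 mmol/L × 270.3 g/mol × 2.14 L ÷ 1000 = 0.345 g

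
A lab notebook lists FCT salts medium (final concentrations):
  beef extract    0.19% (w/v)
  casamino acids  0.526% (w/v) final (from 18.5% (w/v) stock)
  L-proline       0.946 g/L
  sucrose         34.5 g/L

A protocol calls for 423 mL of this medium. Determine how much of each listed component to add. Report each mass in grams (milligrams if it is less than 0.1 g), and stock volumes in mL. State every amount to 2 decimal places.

beef extract 0.80 g; casamino acids 12.03 mL; L-proline 0.40 g; sucrose 14.59 g

Working volume: 423 mL = 0.423 L.
beef extract: 0.19 g per 100 mL × 423 mL ÷ 100 = 0.80 g
casamino acids: dilute stock: 0.526% ÷ 18.5% × 423 mL = 12.03 mL
L-proline: 0.946 g/L × 0.423 L = 0.40 g
sucrose: 34.5 g/L × 0.423 L = 14.59 g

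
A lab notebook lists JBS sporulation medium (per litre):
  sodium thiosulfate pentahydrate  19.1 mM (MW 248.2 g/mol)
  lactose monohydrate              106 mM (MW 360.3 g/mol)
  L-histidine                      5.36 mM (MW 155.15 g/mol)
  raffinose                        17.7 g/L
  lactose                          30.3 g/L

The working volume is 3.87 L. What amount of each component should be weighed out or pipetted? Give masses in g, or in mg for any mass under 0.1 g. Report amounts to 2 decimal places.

sodium thiosulfate pentahydrate 18.35 g; lactose monohydrate 147.80 g; L-histidine 3.22 g; raffinose 68.50 g; lactose 117.26 g

Working volume: 3.87 L.
sodium thiosulfate pentahydrate: 19.1 mmol/L × 248.2 g/mol × 3.87 L ÷ 1000 = 18.35 g
lactose monohydrate: 106 mmol/L × 360.3 g/mol × 3.87 L ÷ 1000 = 147.80 g
L-histidine: 5.36 mmol/L × 155.15 g/mol × 3.87 L ÷ 1000 = 3.22 g
raffinose: 17.7 g/L × 3.87 L = 68.50 g
lactose: 30.3 g/L × 3.87 L = 117.26 g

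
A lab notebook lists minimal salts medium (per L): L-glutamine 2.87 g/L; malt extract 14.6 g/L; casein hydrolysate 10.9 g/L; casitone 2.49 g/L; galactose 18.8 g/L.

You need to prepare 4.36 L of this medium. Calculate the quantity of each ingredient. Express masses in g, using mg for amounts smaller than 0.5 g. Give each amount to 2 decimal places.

Working volume: 4.36 L.
L-glutamine: 2.87 g/L × 4.36 L = 12.51 g
malt extract: 14.6 g/L × 4.36 L = 63.66 g
casein hydrolysate: 10.9 g/L × 4.36 L = 47.52 g
casitone: 2.49 g/L × 4.36 L = 10.86 g
galactose: 18.8 g/L × 4.36 L = 81.97 g

L-glutamine 12.51 g; malt extract 63.66 g; casein hydrolysate 47.52 g; casitone 10.86 g; galactose 81.97 g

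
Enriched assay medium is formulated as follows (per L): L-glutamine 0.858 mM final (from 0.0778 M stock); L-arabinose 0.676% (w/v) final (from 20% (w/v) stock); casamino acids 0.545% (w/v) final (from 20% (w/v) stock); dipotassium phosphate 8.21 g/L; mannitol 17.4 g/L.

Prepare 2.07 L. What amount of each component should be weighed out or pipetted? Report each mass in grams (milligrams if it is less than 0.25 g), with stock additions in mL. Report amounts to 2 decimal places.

L-glutamine 22.83 mL; L-arabinose 69.97 mL; casamino acids 56.41 mL; dipotassium phosphate 16.99 g; mannitol 36.02 g

Working volume: 2.07 L.
L-glutamine: C1V1 = C2V2 → 0.858 mM × 2070 mL ÷ 77.8 mM = 22.83 mL
L-arabinose: dilute stock: 0.676% ÷ 20% × 2070 mL = 69.97 mL
casamino acids: C1V1 = C2V2 → 0.545% ÷ 20% × 2070 mL = 56.41 mL
dipotassium phosphate: 8.21 g/L × 2.07 L = 16.99 g
mannitol: 17.4 g/L × 2.07 L = 36.02 g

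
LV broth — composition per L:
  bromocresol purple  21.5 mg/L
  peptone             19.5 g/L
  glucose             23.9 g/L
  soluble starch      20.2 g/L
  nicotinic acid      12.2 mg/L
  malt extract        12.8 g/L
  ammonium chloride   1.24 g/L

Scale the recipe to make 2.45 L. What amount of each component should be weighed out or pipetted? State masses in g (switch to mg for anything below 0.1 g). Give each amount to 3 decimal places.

Scale factor relative to 1 L: 2.45.
bromocresol purple: 21.5 mg/L × 2.45 L = 52.675 mg
peptone: 19.5 g/L × 2.45 L = 47.775 g
glucose: 23.9 g/L × 2.45 L = 58.555 g
soluble starch: 20.2 g/L × 2.45 L = 49.490 g
nicotinic acid: 12.2 mg/L × 2.45 L = 29.890 mg
malt extract: 12.8 g/L × 2.45 L = 31.360 g
ammonium chloride: 1.24 g/L × 2.45 L = 3.038 g

bromocresol purple 52.675 mg; peptone 47.775 g; glucose 58.555 g; soluble starch 49.490 g; nicotinic acid 29.890 mg; malt extract 31.360 g; ammonium chloride 3.038 g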